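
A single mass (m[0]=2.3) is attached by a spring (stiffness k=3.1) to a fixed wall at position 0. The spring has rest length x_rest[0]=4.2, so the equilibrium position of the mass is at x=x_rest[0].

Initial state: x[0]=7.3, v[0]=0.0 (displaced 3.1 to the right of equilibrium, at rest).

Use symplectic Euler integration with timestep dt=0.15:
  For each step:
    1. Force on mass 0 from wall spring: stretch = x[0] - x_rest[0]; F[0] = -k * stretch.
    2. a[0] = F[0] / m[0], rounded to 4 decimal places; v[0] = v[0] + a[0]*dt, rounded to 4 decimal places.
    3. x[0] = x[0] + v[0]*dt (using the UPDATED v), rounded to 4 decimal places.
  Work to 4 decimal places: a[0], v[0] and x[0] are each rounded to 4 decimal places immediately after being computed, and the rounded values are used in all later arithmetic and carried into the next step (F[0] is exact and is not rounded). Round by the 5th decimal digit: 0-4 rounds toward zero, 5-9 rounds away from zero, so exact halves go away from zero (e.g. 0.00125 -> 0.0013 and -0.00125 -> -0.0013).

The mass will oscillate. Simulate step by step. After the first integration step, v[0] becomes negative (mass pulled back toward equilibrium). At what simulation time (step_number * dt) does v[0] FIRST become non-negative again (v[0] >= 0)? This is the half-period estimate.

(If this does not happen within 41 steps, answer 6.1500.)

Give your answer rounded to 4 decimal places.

Step 0: x=[7.3000] v=[0.0000]
Step 1: x=[7.2060] v=[-0.6267]
Step 2: x=[7.0208] v=[-1.2344]
Step 3: x=[6.7501] v=[-1.8047]
Step 4: x=[6.4021] v=[-2.3203]
Step 5: x=[5.9873] v=[-2.7655]
Step 6: x=[5.5183] v=[-3.1269]
Step 7: x=[5.0093] v=[-3.3934]
Step 8: x=[4.4758] v=[-3.5570]
Step 9: x=[3.9339] v=[-3.6128]
Step 10: x=[3.4001] v=[-3.5590]
Step 11: x=[2.8905] v=[-3.3973]
Step 12: x=[2.4206] v=[-3.1326]
Step 13: x=[2.0047] v=[-2.7729]
Step 14: x=[1.6553] v=[-2.3291]
Step 15: x=[1.3831] v=[-1.8146]
Step 16: x=[1.1963] v=[-1.2451]
Step 17: x=[1.1006] v=[-0.6378]
Step 18: x=[1.0989] v=[-0.0112]
Step 19: x=[1.1913] v=[0.6158]
First v>=0 after going negative at step 19, time=2.8500

Answer: 2.8500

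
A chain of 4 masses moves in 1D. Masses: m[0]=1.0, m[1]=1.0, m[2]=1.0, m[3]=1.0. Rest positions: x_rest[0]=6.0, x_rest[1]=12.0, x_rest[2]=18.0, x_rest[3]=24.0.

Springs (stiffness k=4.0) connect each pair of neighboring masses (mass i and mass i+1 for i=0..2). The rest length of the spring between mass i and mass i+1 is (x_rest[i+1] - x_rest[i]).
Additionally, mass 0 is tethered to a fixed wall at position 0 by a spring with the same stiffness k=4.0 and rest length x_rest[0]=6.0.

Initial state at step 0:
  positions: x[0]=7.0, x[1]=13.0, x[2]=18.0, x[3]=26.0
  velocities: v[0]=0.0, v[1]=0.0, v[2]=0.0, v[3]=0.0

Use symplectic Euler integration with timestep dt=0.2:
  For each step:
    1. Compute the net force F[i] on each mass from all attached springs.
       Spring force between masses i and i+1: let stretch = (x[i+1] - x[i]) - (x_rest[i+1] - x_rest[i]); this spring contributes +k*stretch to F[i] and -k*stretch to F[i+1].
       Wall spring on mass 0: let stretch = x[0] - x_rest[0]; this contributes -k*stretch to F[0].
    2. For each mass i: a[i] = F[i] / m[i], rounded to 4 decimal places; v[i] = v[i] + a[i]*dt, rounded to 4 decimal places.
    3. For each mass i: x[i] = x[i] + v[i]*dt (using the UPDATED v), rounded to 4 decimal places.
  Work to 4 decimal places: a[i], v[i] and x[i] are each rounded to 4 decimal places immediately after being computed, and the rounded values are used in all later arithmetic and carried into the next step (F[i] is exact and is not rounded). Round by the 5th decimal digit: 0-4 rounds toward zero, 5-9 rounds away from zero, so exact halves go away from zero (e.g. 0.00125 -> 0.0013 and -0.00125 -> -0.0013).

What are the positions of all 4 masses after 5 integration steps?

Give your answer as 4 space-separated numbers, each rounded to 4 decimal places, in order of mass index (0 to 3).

Step 0: x=[7.0000 13.0000 18.0000 26.0000] v=[0.0000 0.0000 0.0000 0.0000]
Step 1: x=[6.8400 12.8400 18.4800 25.6800] v=[-0.8000 -0.8000 2.4000 -1.6000]
Step 2: x=[6.5456 12.6224 19.2096 25.1680] v=[-1.4720 -1.0880 3.6480 -2.5600]
Step 3: x=[6.1762 12.4865 19.8386 24.6627] v=[-1.8470 -0.6797 3.1450 -2.5267]
Step 4: x=[5.8283 12.5172 20.0631 24.3455] v=[-1.7397 0.1537 1.1226 -1.5860]
Step 5: x=[5.6181 12.6851 19.7655 24.3031] v=[-1.0512 0.8393 -1.4882 -0.2119]

Answer: 5.6181 12.6851 19.7655 24.3031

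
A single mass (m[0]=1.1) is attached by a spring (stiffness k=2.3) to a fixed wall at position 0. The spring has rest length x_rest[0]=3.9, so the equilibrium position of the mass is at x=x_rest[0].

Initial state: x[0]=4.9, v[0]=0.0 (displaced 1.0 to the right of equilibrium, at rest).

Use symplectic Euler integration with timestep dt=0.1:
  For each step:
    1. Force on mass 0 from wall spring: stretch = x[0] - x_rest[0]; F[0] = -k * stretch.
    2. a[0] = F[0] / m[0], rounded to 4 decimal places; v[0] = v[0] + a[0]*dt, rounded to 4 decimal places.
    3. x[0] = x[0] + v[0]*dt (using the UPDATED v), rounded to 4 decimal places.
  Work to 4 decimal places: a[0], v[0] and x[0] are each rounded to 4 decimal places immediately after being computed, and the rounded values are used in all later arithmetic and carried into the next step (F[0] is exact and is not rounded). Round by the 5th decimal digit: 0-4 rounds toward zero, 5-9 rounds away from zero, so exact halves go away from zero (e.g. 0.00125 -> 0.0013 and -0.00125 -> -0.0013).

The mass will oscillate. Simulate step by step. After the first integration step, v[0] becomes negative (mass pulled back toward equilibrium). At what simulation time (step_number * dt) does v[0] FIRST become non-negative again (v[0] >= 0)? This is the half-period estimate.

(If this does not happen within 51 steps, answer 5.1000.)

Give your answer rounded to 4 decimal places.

Answer: 2.2000

Derivation:
Step 0: x=[4.9000] v=[0.0000]
Step 1: x=[4.8791] v=[-0.2091]
Step 2: x=[4.8377] v=[-0.4138]
Step 3: x=[4.7767] v=[-0.6099]
Step 4: x=[4.6974] v=[-0.7932]
Step 5: x=[4.6014] v=[-0.9599]
Step 6: x=[4.4907] v=[-1.1066]
Step 7: x=[4.3677] v=[-1.2301]
Step 8: x=[4.2349] v=[-1.3279]
Step 9: x=[4.0951] v=[-1.3979]
Step 10: x=[3.9512] v=[-1.4387]
Step 11: x=[3.8063] v=[-1.4494]
Step 12: x=[3.6633] v=[-1.4298]
Step 13: x=[3.5253] v=[-1.3803]
Step 14: x=[3.3951] v=[-1.3020]
Step 15: x=[3.2755] v=[-1.1964]
Step 16: x=[3.1689] v=[-1.0658]
Step 17: x=[3.0776] v=[-0.9129]
Step 18: x=[3.0035] v=[-0.7409]
Step 19: x=[2.9482] v=[-0.5535]
Step 20: x=[2.9128] v=[-0.3545]
Step 21: x=[2.8980] v=[-0.1481]
Step 22: x=[2.9041] v=[0.0614]
First v>=0 after going negative at step 22, time=2.2000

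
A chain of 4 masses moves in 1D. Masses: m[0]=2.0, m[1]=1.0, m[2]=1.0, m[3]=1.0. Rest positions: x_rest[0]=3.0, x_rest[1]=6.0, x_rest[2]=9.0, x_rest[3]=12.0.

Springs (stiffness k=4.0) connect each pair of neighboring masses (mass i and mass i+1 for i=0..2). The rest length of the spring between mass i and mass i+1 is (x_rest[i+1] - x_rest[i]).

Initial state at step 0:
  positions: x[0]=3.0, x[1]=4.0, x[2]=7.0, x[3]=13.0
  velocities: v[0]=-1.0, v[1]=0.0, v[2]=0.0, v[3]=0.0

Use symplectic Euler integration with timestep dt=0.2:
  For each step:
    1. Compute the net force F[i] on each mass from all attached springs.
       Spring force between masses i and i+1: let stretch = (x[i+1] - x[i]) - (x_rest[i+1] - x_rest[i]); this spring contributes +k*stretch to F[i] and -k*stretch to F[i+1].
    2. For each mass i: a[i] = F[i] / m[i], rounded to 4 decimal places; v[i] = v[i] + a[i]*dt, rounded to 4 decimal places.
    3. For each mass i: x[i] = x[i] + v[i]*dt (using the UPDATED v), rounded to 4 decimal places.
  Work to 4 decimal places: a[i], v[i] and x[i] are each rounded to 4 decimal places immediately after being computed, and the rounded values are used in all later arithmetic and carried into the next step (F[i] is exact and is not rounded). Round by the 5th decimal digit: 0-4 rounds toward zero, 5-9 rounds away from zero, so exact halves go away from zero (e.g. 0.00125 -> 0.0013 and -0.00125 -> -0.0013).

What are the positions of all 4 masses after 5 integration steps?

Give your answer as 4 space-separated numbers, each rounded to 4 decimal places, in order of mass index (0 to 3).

Step 0: x=[3.0000 4.0000 7.0000 13.0000] v=[-1.0000 0.0000 0.0000 0.0000]
Step 1: x=[2.6400 4.3200 7.4800 12.5200] v=[-1.8000 1.6000 2.4000 -2.4000]
Step 2: x=[2.1744 4.8768 8.2608 11.7136] v=[-2.3280 2.7840 3.9040 -4.0320]
Step 3: x=[1.6850 5.5427 9.0526 10.8348] v=[-2.4470 3.3293 3.9590 -4.3942]
Step 4: x=[1.2642 6.1529 9.5680 10.1508] v=[-2.1039 3.0511 2.5768 -3.4200]
Step 5: x=[0.9945 6.5273 9.6302 9.8536] v=[-1.3484 1.8722 0.3110 -1.4862]

Answer: 0.9945 6.5273 9.6302 9.8536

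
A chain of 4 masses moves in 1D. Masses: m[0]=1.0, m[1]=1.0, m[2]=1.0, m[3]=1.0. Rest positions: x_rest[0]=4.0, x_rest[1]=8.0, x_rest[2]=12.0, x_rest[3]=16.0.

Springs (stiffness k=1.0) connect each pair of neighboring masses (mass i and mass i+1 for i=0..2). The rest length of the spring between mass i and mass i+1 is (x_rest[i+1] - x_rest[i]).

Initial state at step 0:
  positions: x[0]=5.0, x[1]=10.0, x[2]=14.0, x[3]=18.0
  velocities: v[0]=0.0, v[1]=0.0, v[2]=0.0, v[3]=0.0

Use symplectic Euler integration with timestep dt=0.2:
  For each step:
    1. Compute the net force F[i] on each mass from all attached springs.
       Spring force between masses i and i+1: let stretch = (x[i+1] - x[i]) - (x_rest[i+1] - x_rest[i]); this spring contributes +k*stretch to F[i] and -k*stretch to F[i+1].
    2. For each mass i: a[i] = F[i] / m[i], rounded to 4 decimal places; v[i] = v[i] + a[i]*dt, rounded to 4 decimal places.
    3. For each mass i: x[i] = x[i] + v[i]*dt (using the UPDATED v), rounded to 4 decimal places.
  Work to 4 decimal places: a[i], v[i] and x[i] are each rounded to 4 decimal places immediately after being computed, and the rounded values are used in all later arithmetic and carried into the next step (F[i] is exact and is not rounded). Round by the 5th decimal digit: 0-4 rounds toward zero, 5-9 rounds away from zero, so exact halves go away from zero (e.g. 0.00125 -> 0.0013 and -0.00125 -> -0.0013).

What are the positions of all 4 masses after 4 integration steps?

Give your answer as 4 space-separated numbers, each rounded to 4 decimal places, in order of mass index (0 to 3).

Answer: 5.3542 9.6680 13.9782 17.9995

Derivation:
Step 0: x=[5.0000 10.0000 14.0000 18.0000] v=[0.0000 0.0000 0.0000 0.0000]
Step 1: x=[5.0400 9.9600 14.0000 18.0000] v=[0.2000 -0.2000 0.0000 0.0000]
Step 2: x=[5.1168 9.8848 13.9984 18.0000] v=[0.3840 -0.3760 -0.0080 0.0000]
Step 3: x=[5.2243 9.7834 13.9923 17.9999] v=[0.5376 -0.5069 -0.0304 -0.0003]
Step 4: x=[5.3542 9.6680 13.9782 17.9995] v=[0.6494 -0.5769 -0.0707 -0.0018]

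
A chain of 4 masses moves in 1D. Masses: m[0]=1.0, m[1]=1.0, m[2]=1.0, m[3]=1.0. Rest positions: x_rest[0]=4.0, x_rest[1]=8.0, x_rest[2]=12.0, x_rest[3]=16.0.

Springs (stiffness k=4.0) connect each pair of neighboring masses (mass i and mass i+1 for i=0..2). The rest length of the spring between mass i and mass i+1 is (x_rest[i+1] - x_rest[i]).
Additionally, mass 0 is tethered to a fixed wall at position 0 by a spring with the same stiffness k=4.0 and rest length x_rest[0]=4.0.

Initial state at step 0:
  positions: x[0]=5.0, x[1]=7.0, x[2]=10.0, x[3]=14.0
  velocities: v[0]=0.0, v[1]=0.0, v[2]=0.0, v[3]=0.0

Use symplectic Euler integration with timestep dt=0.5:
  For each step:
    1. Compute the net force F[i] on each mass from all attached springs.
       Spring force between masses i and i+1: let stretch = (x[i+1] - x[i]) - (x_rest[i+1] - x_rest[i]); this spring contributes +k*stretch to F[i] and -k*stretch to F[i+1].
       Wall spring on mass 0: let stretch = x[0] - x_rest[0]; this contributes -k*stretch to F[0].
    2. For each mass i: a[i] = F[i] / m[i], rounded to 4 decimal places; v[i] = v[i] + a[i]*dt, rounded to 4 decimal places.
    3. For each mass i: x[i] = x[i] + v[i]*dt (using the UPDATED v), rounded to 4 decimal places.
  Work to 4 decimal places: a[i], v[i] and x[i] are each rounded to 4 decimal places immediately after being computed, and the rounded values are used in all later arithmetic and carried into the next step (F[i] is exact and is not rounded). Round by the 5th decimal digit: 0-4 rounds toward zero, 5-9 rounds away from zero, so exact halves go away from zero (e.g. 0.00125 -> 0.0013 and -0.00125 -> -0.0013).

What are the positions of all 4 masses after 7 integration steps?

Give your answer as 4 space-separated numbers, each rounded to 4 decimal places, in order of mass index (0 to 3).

Answer: 6.0000 8.0000 13.0000 18.0000

Derivation:
Step 0: x=[5.0000 7.0000 10.0000 14.0000] v=[0.0000 0.0000 0.0000 0.0000]
Step 1: x=[2.0000 8.0000 11.0000 14.0000] v=[-6.0000 2.0000 2.0000 0.0000]
Step 2: x=[3.0000 6.0000 12.0000 15.0000] v=[2.0000 -4.0000 2.0000 2.0000]
Step 3: x=[4.0000 7.0000 10.0000 17.0000] v=[2.0000 2.0000 -4.0000 4.0000]
Step 4: x=[4.0000 8.0000 12.0000 16.0000] v=[0.0000 2.0000 4.0000 -2.0000]
Step 5: x=[4.0000 9.0000 14.0000 15.0000] v=[0.0000 2.0000 4.0000 -2.0000]
Step 6: x=[5.0000 10.0000 12.0000 17.0000] v=[2.0000 2.0000 -4.0000 4.0000]
Step 7: x=[6.0000 8.0000 13.0000 18.0000] v=[2.0000 -4.0000 2.0000 2.0000]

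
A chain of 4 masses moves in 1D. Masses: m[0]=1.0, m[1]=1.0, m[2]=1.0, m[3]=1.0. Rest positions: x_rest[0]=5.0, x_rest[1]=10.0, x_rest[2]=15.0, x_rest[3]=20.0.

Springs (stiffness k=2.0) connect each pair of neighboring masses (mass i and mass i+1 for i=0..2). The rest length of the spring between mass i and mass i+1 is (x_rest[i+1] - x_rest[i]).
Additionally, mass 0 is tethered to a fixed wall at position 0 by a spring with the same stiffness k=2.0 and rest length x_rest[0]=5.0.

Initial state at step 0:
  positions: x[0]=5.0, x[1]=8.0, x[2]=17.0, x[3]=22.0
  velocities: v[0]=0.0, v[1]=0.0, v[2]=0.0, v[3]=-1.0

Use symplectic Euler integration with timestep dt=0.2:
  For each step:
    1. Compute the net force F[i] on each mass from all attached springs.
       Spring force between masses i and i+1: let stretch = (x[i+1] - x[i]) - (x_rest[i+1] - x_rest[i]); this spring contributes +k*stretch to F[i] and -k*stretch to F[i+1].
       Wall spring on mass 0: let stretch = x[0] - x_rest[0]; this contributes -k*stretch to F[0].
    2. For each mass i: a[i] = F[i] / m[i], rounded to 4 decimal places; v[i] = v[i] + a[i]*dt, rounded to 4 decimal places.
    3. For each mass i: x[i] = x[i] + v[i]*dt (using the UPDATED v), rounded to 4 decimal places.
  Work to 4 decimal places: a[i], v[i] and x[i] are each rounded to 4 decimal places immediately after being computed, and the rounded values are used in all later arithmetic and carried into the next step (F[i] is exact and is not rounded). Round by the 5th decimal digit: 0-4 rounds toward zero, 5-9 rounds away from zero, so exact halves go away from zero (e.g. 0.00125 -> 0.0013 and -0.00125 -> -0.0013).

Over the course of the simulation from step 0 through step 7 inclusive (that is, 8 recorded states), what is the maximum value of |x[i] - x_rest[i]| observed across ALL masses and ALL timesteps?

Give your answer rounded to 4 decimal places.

Step 0: x=[5.0000 8.0000 17.0000 22.0000] v=[0.0000 0.0000 0.0000 -1.0000]
Step 1: x=[4.8400 8.4800 16.6800 21.8000] v=[-0.8000 2.4000 -1.6000 -1.0000]
Step 2: x=[4.5840 9.3248 16.1136 21.5904] v=[-1.2800 4.2240 -2.8320 -1.0480]
Step 3: x=[4.3405 10.3334 15.4422 21.3427] v=[-1.2173 5.0432 -3.3568 -1.2387]
Step 4: x=[4.2292 11.2713 14.8342 21.0229] v=[-0.5563 4.6896 -3.0401 -1.5989]
Step 5: x=[4.3430 11.9309 14.4362 20.6080] v=[0.5689 3.2979 -1.9898 -2.0744]
Step 6: x=[4.7164 12.1839 14.3316 20.0994] v=[1.8669 1.2649 -0.5232 -2.5431]
Step 7: x=[5.3099 12.0113 14.5166 19.5294] v=[2.9673 -0.8630 0.9248 -2.8502]
Max displacement = 2.1839

Answer: 2.1839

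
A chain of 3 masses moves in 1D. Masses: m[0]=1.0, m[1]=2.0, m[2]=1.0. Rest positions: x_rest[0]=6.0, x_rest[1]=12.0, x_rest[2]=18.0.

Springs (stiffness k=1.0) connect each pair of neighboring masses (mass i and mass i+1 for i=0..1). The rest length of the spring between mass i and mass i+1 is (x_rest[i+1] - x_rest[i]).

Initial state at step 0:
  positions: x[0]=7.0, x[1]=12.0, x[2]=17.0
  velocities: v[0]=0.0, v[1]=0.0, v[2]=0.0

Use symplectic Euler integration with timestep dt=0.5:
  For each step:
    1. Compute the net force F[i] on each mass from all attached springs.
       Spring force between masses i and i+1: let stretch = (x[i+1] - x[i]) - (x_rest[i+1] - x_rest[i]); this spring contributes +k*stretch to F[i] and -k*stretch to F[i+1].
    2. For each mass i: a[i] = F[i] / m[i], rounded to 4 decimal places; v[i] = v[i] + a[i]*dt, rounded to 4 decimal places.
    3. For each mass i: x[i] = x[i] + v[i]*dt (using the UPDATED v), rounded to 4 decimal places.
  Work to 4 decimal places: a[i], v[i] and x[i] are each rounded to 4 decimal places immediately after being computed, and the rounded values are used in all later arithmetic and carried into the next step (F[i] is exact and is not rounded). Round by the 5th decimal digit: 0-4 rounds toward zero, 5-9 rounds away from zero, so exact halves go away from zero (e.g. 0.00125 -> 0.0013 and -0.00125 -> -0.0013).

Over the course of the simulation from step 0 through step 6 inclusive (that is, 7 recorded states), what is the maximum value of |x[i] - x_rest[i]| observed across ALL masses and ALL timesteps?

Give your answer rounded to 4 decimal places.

Step 0: x=[7.0000 12.0000 17.0000] v=[0.0000 0.0000 0.0000]
Step 1: x=[6.7500 12.0000 17.2500] v=[-0.5000 0.0000 0.5000]
Step 2: x=[6.3125 12.0000 17.6875] v=[-0.8750 0.0000 0.8750]
Step 3: x=[5.7969 12.0000 18.2032] v=[-1.0313 0.0000 1.0313]
Step 4: x=[5.3320 12.0001 18.6681] v=[-0.9298 0.0001 0.9297]
Step 5: x=[5.0341 12.0002 18.9660] v=[-0.5958 0.0001 0.5957]
Step 6: x=[4.9777 12.0002 19.0224] v=[-0.1128 0.0000 0.1128]
Max displacement = 1.0224

Answer: 1.0224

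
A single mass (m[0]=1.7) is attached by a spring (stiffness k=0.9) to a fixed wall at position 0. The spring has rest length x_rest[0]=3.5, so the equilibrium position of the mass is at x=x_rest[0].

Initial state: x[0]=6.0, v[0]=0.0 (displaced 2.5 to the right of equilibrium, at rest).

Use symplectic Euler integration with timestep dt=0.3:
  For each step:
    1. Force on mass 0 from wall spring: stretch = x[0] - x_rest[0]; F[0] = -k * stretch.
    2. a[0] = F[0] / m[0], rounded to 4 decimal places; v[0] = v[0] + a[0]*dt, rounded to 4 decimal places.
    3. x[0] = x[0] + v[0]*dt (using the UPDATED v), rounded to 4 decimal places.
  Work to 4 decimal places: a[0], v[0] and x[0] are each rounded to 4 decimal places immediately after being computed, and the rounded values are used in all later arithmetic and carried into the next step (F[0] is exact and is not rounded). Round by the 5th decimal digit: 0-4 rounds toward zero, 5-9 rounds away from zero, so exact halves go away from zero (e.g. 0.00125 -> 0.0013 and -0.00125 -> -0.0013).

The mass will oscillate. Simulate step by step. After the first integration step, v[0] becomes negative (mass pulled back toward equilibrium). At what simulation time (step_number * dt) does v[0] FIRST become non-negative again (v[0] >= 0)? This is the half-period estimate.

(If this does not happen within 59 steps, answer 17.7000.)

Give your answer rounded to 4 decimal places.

Step 0: x=[6.0000] v=[0.0000]
Step 1: x=[5.8809] v=[-0.3971]
Step 2: x=[5.6483] v=[-0.7753]
Step 3: x=[5.3134] v=[-1.1165]
Step 4: x=[4.8921] v=[-1.4045]
Step 5: x=[4.4044] v=[-1.6256]
Step 6: x=[3.8736] v=[-1.7692]
Step 7: x=[3.3251] v=[-1.8285]
Step 8: x=[2.7849] v=[-1.8007]
Step 9: x=[2.2788] v=[-1.6871]
Step 10: x=[1.8308] v=[-1.4932]
Step 11: x=[1.4624] v=[-1.2281]
Step 12: x=[1.1911] v=[-0.9045]
Step 13: x=[1.0298] v=[-0.5378]
Step 14: x=[0.9862] v=[-0.1455]
Step 15: x=[1.0623] v=[0.2537]
First v>=0 after going negative at step 15, time=4.5000

Answer: 4.5000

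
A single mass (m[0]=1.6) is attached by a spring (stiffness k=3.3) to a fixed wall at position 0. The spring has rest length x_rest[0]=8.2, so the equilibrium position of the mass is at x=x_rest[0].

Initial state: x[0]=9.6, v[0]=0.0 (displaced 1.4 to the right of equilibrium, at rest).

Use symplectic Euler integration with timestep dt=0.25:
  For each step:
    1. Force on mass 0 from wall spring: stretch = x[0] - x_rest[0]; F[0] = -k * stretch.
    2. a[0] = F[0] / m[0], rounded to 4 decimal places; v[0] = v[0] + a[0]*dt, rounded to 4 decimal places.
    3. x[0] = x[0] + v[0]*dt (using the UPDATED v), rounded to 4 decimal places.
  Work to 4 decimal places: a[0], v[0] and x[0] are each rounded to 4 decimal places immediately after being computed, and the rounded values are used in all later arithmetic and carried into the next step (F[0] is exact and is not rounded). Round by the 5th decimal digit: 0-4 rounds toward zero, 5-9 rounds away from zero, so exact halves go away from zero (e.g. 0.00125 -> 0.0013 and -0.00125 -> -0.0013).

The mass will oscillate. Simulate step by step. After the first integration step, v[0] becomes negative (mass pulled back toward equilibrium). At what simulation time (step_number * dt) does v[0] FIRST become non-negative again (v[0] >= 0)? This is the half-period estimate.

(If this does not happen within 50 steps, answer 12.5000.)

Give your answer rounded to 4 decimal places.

Step 0: x=[9.6000] v=[0.0000]
Step 1: x=[9.4195] v=[-0.7219]
Step 2: x=[9.0818] v=[-1.3507]
Step 3: x=[8.6305] v=[-1.8054]
Step 4: x=[8.1237] v=[-2.0274]
Step 5: x=[7.6267] v=[-1.9881]
Step 6: x=[7.2036] v=[-1.6925]
Step 7: x=[6.9089] v=[-1.1787]
Step 8: x=[6.7807] v=[-0.5130]
Step 9: x=[6.8354] v=[0.2188]
First v>=0 after going negative at step 9, time=2.2500

Answer: 2.2500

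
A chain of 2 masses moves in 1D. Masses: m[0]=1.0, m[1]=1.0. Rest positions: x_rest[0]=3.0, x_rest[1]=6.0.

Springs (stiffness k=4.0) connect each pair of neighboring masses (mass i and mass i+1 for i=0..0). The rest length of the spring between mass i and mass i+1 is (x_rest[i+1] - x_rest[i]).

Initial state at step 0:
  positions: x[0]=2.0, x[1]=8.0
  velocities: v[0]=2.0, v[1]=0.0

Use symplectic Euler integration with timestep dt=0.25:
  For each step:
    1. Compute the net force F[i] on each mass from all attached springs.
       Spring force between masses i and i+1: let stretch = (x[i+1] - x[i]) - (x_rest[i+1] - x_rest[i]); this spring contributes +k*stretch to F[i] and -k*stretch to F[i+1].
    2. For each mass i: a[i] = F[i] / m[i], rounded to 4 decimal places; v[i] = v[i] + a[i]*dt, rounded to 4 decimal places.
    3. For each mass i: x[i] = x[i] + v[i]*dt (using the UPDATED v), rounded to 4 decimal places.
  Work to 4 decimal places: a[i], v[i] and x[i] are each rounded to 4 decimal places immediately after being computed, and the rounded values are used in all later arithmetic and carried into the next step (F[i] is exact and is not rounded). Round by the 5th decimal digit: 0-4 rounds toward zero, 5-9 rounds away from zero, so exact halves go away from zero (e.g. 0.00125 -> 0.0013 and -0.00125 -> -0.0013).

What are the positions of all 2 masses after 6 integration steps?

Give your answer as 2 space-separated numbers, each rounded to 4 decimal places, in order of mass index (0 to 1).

Step 0: x=[2.0000 8.0000] v=[2.0000 0.0000]
Step 1: x=[3.2500 7.2500] v=[5.0000 -3.0000]
Step 2: x=[4.7500 6.2500] v=[6.0000 -4.0000]
Step 3: x=[5.8750 5.6250] v=[4.5000 -2.5000]
Step 4: x=[6.1875 5.8125] v=[1.2500 0.7500]
Step 5: x=[5.6563 6.8438] v=[-2.1250 4.1250]
Step 6: x=[4.6719 8.3282] v=[-3.9375 5.9375]

Answer: 4.6719 8.3282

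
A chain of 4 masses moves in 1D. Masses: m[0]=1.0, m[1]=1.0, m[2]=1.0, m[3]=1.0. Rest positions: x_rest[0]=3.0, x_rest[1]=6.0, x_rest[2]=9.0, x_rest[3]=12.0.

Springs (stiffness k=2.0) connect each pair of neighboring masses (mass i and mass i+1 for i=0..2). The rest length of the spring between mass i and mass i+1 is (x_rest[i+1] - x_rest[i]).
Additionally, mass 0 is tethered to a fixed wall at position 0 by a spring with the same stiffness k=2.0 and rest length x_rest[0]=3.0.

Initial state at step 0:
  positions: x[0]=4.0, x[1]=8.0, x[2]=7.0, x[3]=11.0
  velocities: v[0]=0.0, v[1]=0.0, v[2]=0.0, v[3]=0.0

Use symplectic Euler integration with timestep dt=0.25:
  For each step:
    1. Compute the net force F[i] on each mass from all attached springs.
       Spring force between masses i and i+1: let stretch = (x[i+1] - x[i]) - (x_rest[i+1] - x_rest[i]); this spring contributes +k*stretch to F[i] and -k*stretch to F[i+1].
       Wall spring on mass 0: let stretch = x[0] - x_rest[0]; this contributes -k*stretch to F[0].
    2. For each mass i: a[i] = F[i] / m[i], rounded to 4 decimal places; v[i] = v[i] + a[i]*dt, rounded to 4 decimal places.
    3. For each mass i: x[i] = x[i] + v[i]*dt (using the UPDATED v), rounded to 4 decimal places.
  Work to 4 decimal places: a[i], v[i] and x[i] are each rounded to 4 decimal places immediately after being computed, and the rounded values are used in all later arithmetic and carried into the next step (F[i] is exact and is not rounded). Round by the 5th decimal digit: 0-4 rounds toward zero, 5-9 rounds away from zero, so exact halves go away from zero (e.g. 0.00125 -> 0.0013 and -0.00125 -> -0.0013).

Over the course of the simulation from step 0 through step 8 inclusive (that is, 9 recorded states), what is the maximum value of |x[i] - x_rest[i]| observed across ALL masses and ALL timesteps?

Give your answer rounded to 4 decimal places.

Answer: 2.1716

Derivation:
Step 0: x=[4.0000 8.0000 7.0000 11.0000] v=[0.0000 0.0000 0.0000 0.0000]
Step 1: x=[4.0000 7.3750 7.6250 10.8750] v=[0.0000 -2.5000 2.5000 -0.5000]
Step 2: x=[3.9219 6.3594 8.6250 10.7188] v=[-0.3125 -4.0625 4.0000 -0.6250]
Step 3: x=[3.6582 5.3223 9.6035 10.6758] v=[-1.0547 -4.1485 3.9141 -0.1719]
Step 4: x=[3.1453 4.6123 10.1809 10.8738] v=[-2.0518 -2.8400 2.3097 0.7920]
Step 5: x=[2.4226 4.4150 10.1489 11.3602] v=[-2.8910 -0.7892 -0.1282 1.9456]
Step 6: x=[1.6461 4.6854 9.5515 12.0702] v=[-3.1061 1.0816 -2.3895 2.8400]
Step 7: x=[1.0437 5.1842 8.6607 12.8404] v=[-2.4095 1.9950 -3.5632 3.0807]
Step 8: x=[0.8284 5.6000 7.8578 13.4631] v=[-0.8611 1.6630 -3.2116 2.4909]
Max displacement = 2.1716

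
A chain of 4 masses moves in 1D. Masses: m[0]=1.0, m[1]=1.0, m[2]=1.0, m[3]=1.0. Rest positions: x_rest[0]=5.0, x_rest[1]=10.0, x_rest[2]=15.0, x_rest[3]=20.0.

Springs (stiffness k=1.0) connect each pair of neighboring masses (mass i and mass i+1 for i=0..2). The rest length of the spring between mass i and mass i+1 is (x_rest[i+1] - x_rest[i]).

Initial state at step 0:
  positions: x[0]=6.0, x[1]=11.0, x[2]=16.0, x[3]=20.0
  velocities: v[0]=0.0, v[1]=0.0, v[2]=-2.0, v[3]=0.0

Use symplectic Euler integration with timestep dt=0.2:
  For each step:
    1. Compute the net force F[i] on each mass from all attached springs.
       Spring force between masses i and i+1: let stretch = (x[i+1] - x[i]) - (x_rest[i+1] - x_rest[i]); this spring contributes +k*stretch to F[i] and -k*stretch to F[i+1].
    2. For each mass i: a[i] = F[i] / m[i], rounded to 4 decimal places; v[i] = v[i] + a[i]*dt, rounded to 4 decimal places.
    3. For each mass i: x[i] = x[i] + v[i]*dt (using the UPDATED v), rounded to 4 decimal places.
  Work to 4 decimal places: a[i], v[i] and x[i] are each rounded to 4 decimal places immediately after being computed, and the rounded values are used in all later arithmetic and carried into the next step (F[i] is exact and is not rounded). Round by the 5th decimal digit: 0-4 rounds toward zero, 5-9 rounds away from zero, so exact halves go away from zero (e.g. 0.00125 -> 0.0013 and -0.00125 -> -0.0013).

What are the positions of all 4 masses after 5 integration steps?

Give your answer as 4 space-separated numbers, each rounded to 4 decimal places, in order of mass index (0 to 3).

Step 0: x=[6.0000 11.0000 16.0000 20.0000] v=[0.0000 0.0000 -2.0000 0.0000]
Step 1: x=[6.0000 11.0000 15.5600 20.0400] v=[0.0000 0.0000 -2.2000 0.2000]
Step 2: x=[6.0000 10.9824 15.1168 20.1008] v=[0.0000 -0.0880 -2.2160 0.3040]
Step 3: x=[5.9993 10.9309 14.7076 20.1622] v=[-0.0035 -0.2576 -2.0461 0.3072]
Step 4: x=[5.9959 10.8332 14.3655 20.2055] v=[-0.0172 -0.4886 -1.7105 0.2163]
Step 5: x=[5.9860 10.6833 14.1157 20.2152] v=[-0.0497 -0.7496 -1.2490 0.0483]

Answer: 5.9860 10.6833 14.1157 20.2152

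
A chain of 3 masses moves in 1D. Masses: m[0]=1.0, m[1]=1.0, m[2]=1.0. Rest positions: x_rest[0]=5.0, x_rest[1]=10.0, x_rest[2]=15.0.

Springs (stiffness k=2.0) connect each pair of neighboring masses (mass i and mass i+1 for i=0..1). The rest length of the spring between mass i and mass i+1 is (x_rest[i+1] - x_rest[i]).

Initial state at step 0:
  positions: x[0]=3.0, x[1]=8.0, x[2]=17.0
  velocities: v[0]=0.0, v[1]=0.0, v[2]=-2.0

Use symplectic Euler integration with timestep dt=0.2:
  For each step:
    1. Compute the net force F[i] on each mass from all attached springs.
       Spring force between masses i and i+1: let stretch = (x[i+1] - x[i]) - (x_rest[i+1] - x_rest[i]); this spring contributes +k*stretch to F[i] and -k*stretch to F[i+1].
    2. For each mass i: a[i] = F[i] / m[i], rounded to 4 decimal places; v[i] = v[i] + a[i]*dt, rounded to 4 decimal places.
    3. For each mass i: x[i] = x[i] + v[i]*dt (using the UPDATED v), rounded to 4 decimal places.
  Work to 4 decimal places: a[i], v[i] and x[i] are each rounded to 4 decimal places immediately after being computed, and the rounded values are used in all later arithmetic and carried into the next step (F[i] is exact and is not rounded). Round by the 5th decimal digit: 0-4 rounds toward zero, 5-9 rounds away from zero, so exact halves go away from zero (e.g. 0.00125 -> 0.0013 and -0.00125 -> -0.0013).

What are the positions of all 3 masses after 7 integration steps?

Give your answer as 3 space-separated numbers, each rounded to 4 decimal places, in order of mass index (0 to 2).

Step 0: x=[3.0000 8.0000 17.0000] v=[0.0000 0.0000 -2.0000]
Step 1: x=[3.0000 8.3200 16.2800] v=[0.0000 1.6000 -3.6000]
Step 2: x=[3.0256 8.8512 15.3232] v=[0.1280 2.6560 -4.7840]
Step 3: x=[3.1172 9.4341 14.2486] v=[0.4582 2.9146 -5.3728]
Step 4: x=[3.3142 9.8968 13.1889] v=[0.9850 2.3136 -5.2986]
Step 5: x=[3.6378 10.0963 12.2658] v=[1.6180 0.9974 -4.6154]
Step 6: x=[4.0781 9.9527 11.5692] v=[2.2014 -0.7182 -3.4832]
Step 7: x=[4.5883 9.4684 11.1432] v=[2.5512 -2.4214 -2.1298]

Answer: 4.5883 9.4684 11.1432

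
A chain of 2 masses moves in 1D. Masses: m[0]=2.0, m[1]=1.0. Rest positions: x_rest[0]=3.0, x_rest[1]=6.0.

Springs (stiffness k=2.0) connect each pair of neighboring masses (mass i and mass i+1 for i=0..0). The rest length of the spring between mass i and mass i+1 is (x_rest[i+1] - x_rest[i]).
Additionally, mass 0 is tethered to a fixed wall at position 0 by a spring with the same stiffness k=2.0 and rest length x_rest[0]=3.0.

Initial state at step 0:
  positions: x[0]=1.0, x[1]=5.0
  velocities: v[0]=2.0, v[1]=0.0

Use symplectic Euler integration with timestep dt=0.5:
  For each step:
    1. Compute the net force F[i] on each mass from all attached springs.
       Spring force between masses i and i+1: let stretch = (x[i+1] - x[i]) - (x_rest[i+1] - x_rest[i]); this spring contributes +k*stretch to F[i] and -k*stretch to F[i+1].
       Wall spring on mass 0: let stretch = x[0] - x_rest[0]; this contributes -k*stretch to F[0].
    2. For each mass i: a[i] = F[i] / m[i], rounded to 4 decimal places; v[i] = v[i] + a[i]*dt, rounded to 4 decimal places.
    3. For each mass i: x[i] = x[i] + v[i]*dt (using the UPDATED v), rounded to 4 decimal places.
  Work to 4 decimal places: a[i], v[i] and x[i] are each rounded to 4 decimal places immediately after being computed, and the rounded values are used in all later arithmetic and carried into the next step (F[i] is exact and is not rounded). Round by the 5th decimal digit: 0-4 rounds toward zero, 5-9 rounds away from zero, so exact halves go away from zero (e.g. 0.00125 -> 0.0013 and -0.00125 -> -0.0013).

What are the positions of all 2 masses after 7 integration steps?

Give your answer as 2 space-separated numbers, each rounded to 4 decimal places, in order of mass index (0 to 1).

Step 0: x=[1.0000 5.0000] v=[2.0000 0.0000]
Step 1: x=[2.7500 4.5000] v=[3.5000 -1.0000]
Step 2: x=[4.2500 4.6250] v=[3.0000 0.2500]
Step 3: x=[4.7813 6.0625] v=[1.0625 2.8750]
Step 4: x=[4.4375 8.3594] v=[-0.6876 4.5938]
Step 5: x=[3.9648 10.1954] v=[-0.9454 3.6719]
Step 6: x=[4.0586 10.4161] v=[0.1875 0.4413]
Step 7: x=[4.7271 8.9580] v=[1.3370 -2.9162]

Answer: 4.7271 8.9580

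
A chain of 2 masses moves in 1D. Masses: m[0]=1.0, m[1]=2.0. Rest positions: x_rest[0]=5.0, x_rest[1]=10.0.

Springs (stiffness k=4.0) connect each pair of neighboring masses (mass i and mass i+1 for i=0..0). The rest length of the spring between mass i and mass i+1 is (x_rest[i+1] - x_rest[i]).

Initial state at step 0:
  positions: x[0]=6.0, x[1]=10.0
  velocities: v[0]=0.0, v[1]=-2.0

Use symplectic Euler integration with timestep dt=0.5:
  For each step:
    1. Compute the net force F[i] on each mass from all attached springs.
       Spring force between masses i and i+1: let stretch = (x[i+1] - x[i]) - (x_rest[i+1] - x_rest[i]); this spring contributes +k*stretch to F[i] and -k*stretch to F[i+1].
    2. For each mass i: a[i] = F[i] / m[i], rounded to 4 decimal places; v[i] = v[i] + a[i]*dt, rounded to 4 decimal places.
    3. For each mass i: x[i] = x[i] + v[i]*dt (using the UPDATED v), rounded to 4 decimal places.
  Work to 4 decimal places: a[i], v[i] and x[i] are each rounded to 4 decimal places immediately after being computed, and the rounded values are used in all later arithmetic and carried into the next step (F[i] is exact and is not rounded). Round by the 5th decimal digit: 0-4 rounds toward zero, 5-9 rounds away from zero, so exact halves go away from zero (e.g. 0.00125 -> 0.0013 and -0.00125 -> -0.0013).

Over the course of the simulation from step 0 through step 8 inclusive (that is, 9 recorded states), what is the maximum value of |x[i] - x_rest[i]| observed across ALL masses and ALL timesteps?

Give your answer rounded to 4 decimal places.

Answer: 5.4452

Derivation:
Step 0: x=[6.0000 10.0000] v=[0.0000 -2.0000]
Step 1: x=[5.0000 9.5000] v=[-2.0000 -1.0000]
Step 2: x=[3.5000 9.2500] v=[-3.0000 -0.5000]
Step 3: x=[2.7500 8.6250] v=[-1.5000 -1.2500]
Step 4: x=[2.8750 7.5625] v=[0.2500 -2.1250]
Step 5: x=[2.6875 6.6563] v=[-0.3750 -1.8125]
Step 6: x=[1.4688 6.2657] v=[-2.4374 -0.7813]
Step 7: x=[0.0470 5.9766] v=[-2.8436 -0.5782]
Step 8: x=[-0.4452 5.2227] v=[-0.9844 -1.5078]
Max displacement = 5.4452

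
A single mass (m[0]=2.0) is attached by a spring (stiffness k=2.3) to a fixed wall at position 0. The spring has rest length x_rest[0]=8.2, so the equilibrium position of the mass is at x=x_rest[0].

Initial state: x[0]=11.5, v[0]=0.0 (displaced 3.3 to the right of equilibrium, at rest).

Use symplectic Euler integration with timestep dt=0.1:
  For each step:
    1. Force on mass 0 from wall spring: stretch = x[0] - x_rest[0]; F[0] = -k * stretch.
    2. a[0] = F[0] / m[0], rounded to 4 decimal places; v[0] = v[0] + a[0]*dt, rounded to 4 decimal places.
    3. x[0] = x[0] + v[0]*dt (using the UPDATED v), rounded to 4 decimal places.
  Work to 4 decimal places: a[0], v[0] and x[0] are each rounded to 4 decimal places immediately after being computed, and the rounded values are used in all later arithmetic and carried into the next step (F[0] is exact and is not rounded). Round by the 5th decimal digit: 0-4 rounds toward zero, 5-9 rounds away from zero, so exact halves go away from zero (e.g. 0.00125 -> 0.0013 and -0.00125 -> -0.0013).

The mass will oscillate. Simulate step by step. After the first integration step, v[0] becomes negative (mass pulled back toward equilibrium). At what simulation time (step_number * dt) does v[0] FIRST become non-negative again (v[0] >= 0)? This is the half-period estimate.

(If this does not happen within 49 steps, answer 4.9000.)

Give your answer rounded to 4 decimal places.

Answer: 3.0000

Derivation:
Step 0: x=[11.5000] v=[0.0000]
Step 1: x=[11.4621] v=[-0.3795]
Step 2: x=[11.3866] v=[-0.7546]
Step 3: x=[11.2745] v=[-1.1211]
Step 4: x=[11.1270] v=[-1.4747]
Step 5: x=[10.9459] v=[-1.8113]
Step 6: x=[10.7332] v=[-2.1271]
Step 7: x=[10.4914] v=[-2.4184]
Step 8: x=[10.2232] v=[-2.6819]
Step 9: x=[9.9317] v=[-2.9146]
Step 10: x=[9.6203] v=[-3.1138]
Step 11: x=[9.2926] v=[-3.2771]
Step 12: x=[8.9523] v=[-3.4028]
Step 13: x=[8.6034] v=[-3.4893]
Step 14: x=[8.2498] v=[-3.5357]
Step 15: x=[7.8957] v=[-3.5414]
Step 16: x=[7.5451] v=[-3.5064]
Step 17: x=[7.2020] v=[-3.4311]
Step 18: x=[6.8704] v=[-3.3163]
Step 19: x=[6.5541] v=[-3.1634]
Step 20: x=[6.2567] v=[-2.9741]
Step 21: x=[5.9816] v=[-2.7506]
Step 22: x=[5.7321] v=[-2.4955]
Step 23: x=[5.5109] v=[-2.2117]
Step 24: x=[5.3207] v=[-1.9025]
Step 25: x=[5.1636] v=[-1.5714]
Step 26: x=[5.0414] v=[-1.2222]
Step 27: x=[4.9555] v=[-0.8590]
Step 28: x=[4.9069] v=[-0.4859]
Step 29: x=[4.8962] v=[-0.1072]
Step 30: x=[4.9235] v=[0.2727]
First v>=0 after going negative at step 30, time=3.0000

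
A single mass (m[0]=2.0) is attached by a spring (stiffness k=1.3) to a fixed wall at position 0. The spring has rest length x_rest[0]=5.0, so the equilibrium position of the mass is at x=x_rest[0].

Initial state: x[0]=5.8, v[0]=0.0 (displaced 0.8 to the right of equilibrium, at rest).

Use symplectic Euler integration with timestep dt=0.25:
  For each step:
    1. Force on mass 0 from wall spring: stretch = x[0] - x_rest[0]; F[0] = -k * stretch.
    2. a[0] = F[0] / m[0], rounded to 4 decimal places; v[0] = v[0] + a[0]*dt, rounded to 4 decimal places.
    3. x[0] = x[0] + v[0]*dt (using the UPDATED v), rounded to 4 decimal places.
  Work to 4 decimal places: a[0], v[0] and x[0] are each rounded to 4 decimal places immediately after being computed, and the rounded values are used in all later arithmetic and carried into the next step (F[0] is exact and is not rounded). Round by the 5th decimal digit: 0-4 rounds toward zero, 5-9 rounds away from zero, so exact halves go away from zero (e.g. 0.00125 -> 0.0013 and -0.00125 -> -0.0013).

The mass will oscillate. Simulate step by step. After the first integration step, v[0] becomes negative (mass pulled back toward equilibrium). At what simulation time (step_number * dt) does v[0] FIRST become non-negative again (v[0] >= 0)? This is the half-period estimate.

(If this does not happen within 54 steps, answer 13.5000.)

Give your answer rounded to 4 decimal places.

Step 0: x=[5.8000] v=[0.0000]
Step 1: x=[5.7675] v=[-0.1300]
Step 2: x=[5.7038] v=[-0.2547]
Step 3: x=[5.6115] v=[-0.3691]
Step 4: x=[5.4944] v=[-0.4685]
Step 5: x=[5.3572] v=[-0.5489]
Step 6: x=[5.2055] v=[-0.6070]
Step 7: x=[5.0454] v=[-0.6404]
Step 8: x=[4.8835] v=[-0.6478]
Step 9: x=[4.7263] v=[-0.6289]
Step 10: x=[4.5802] v=[-0.5844]
Step 11: x=[4.4512] v=[-0.5162]
Step 12: x=[4.3445] v=[-0.4270]
Step 13: x=[4.2644] v=[-0.3205]
Step 14: x=[4.2142] v=[-0.2010]
Step 15: x=[4.1959] v=[-0.0733]
Step 16: x=[4.2103] v=[0.0574]
First v>=0 after going negative at step 16, time=4.0000

Answer: 4.0000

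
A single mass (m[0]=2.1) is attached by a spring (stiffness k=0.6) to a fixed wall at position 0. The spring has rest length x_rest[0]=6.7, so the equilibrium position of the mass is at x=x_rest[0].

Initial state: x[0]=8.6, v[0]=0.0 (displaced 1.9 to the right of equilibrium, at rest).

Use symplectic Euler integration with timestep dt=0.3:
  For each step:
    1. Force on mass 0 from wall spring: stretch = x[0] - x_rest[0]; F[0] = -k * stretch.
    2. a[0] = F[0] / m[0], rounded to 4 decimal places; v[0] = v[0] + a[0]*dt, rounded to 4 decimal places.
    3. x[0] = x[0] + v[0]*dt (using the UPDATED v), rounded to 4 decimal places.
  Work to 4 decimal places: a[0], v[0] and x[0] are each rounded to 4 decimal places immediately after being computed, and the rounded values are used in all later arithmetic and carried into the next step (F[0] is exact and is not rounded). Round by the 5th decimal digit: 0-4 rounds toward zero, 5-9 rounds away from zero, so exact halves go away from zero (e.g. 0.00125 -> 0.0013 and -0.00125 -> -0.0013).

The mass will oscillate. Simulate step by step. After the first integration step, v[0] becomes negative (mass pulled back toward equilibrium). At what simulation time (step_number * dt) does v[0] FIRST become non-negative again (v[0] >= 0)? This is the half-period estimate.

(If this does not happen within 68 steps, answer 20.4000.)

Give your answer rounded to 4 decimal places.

Step 0: x=[8.6000] v=[0.0000]
Step 1: x=[8.5511] v=[-0.1629]
Step 2: x=[8.4546] v=[-0.3216]
Step 3: x=[8.3130] v=[-0.4720]
Step 4: x=[8.1299] v=[-0.6103]
Step 5: x=[7.9100] v=[-0.7329]
Step 6: x=[7.6590] v=[-0.8366]
Step 7: x=[7.3834] v=[-0.9188]
Step 8: x=[7.0902] v=[-0.9774]
Step 9: x=[6.7869] v=[-1.0109]
Step 10: x=[6.4814] v=[-1.0183]
Step 11: x=[6.1815] v=[-0.9996]
Step 12: x=[5.8949] v=[-0.9552]
Step 13: x=[5.6290] v=[-0.8862]
Step 14: x=[5.3907] v=[-0.7944]
Step 15: x=[5.1860] v=[-0.6822]
Step 16: x=[5.0203] v=[-0.5524]
Step 17: x=[4.8978] v=[-0.4084]
Step 18: x=[4.8216] v=[-0.2539]
Step 19: x=[4.7937] v=[-0.0929]
Step 20: x=[4.8149] v=[0.0705]
First v>=0 after going negative at step 20, time=6.0000

Answer: 6.0000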